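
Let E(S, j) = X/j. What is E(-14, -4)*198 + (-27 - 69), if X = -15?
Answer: 1293/2 ≈ 646.50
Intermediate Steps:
E(S, j) = -15/j
E(-14, -4)*198 + (-27 - 69) = -15/(-4)*198 + (-27 - 69) = -15*(-1/4)*198 - 96 = (15/4)*198 - 96 = 1485/2 - 96 = 1293/2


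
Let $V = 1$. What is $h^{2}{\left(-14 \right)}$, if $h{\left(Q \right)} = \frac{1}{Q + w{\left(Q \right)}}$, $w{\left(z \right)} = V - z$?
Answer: $1$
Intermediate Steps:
$w{\left(z \right)} = 1 - z$
$h{\left(Q \right)} = 1$ ($h{\left(Q \right)} = \frac{1}{Q - \left(-1 + Q\right)} = 1^{-1} = 1$)
$h^{2}{\left(-14 \right)} = 1^{2} = 1$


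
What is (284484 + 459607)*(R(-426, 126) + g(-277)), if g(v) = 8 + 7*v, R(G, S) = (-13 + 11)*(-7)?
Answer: -1426422447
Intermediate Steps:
R(G, S) = 14 (R(G, S) = -2*(-7) = 14)
(284484 + 459607)*(R(-426, 126) + g(-277)) = (284484 + 459607)*(14 + (8 + 7*(-277))) = 744091*(14 + (8 - 1939)) = 744091*(14 - 1931) = 744091*(-1917) = -1426422447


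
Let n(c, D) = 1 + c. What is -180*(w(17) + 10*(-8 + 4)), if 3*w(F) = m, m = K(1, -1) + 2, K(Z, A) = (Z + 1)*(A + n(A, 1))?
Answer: 7200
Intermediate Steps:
K(Z, A) = (1 + Z)*(1 + 2*A) (K(Z, A) = (Z + 1)*(A + (1 + A)) = (1 + Z)*(1 + 2*A))
m = 0 (m = (1 + 1 + 2*(-1) + 2*(-1)*1) + 2 = (1 + 1 - 2 - 2) + 2 = -2 + 2 = 0)
w(F) = 0 (w(F) = (⅓)*0 = 0)
-180*(w(17) + 10*(-8 + 4)) = -180*(0 + 10*(-8 + 4)) = -180*(0 + 10*(-4)) = -180*(0 - 40) = -180*(-40) = 7200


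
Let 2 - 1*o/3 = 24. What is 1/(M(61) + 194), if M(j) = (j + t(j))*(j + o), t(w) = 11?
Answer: -1/166 ≈ -0.0060241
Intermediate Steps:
o = -66 (o = 6 - 3*24 = 6 - 72 = -66)
M(j) = (-66 + j)*(11 + j) (M(j) = (j + 11)*(j - 66) = (11 + j)*(-66 + j) = (-66 + j)*(11 + j))
1/(M(61) + 194) = 1/((-726 + 61**2 - 55*61) + 194) = 1/((-726 + 3721 - 3355) + 194) = 1/(-360 + 194) = 1/(-166) = -1/166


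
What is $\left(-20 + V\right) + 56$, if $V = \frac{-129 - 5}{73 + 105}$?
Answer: $\frac{3137}{89} \approx 35.247$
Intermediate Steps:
$V = - \frac{67}{89}$ ($V = - \frac{134}{178} = \left(-134\right) \frac{1}{178} = - \frac{67}{89} \approx -0.75281$)
$\left(-20 + V\right) + 56 = \left(-20 - \frac{67}{89}\right) + 56 = - \frac{1847}{89} + 56 = \frac{3137}{89}$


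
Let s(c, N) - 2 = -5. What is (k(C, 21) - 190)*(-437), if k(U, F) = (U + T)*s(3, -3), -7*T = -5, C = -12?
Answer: 477641/7 ≈ 68234.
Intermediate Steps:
s(c, N) = -3 (s(c, N) = 2 - 5 = -3)
T = 5/7 (T = -1/7*(-5) = 5/7 ≈ 0.71429)
k(U, F) = -15/7 - 3*U (k(U, F) = (U + 5/7)*(-3) = (5/7 + U)*(-3) = -15/7 - 3*U)
(k(C, 21) - 190)*(-437) = ((-15/7 - 3*(-12)) - 190)*(-437) = ((-15/7 + 36) - 190)*(-437) = (237/7 - 190)*(-437) = -1093/7*(-437) = 477641/7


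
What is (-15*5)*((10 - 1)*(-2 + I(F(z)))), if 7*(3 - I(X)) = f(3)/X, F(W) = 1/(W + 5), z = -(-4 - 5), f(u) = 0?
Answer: -675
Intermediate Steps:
z = 9 (z = -1*(-9) = 9)
F(W) = 1/(5 + W)
I(X) = 3 (I(X) = 3 - 0/X = 3 - 1/7*0 = 3 + 0 = 3)
(-15*5)*((10 - 1)*(-2 + I(F(z)))) = (-15*5)*((10 - 1)*(-2 + 3)) = -675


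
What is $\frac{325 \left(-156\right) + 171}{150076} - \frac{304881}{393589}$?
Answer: $- \frac{65642979537}{59068262764} \approx -1.1113$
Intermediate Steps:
$\frac{325 \left(-156\right) + 171}{150076} - \frac{304881}{393589} = \left(-50700 + 171\right) \frac{1}{150076} - \frac{304881}{393589} = \left(-50529\right) \frac{1}{150076} - \frac{304881}{393589} = - \frac{50529}{150076} - \frac{304881}{393589} = - \frac{65642979537}{59068262764}$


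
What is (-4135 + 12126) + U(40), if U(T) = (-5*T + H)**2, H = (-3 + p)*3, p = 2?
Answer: 49200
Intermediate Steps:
H = -3 (H = (-3 + 2)*3 = -1*3 = -3)
U(T) = (-3 - 5*T)**2 (U(T) = (-5*T - 3)**2 = (-3 - 5*T)**2)
(-4135 + 12126) + U(40) = (-4135 + 12126) + (3 + 5*40)**2 = 7991 + (3 + 200)**2 = 7991 + 203**2 = 7991 + 41209 = 49200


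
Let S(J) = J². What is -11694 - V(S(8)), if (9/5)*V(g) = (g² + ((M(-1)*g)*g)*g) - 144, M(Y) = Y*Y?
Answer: -1435726/9 ≈ -1.5953e+5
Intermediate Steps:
M(Y) = Y²
V(g) = -80 + 5*g²/9 + 5*g³/9 (V(g) = 5*((g² + (((-1)²*g)*g)*g) - 144)/9 = 5*((g² + ((1*g)*g)*g) - 144)/9 = 5*((g² + (g*g)*g) - 144)/9 = 5*((g² + g²*g) - 144)/9 = 5*((g² + g³) - 144)/9 = 5*(-144 + g² + g³)/9 = -80 + 5*g²/9 + 5*g³/9)
-11694 - V(S(8)) = -11694 - (-80 + 5*(8²)²/9 + 5*(8²)³/9) = -11694 - (-80 + (5/9)*64² + (5/9)*64³) = -11694 - (-80 + (5/9)*4096 + (5/9)*262144) = -11694 - (-80 + 20480/9 + 1310720/9) = -11694 - 1*1330480/9 = -11694 - 1330480/9 = -1435726/9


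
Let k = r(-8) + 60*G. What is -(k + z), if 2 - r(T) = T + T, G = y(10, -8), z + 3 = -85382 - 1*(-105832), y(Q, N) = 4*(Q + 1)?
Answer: -23105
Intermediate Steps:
y(Q, N) = 4 + 4*Q (y(Q, N) = 4*(1 + Q) = 4 + 4*Q)
z = 20447 (z = -3 + (-85382 - 1*(-105832)) = -3 + (-85382 + 105832) = -3 + 20450 = 20447)
G = 44 (G = 4 + 4*10 = 4 + 40 = 44)
r(T) = 2 - 2*T (r(T) = 2 - (T + T) = 2 - 2*T)
k = 2658 (k = (2 - 2*(-8)) + 60*44 = (2 + 16) + 2640 = 18 + 2640 = 2658)
-(k + z) = -(2658 + 20447) = -1*23105 = -23105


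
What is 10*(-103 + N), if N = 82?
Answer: -210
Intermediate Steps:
10*(-103 + N) = 10*(-103 + 82) = 10*(-21) = -210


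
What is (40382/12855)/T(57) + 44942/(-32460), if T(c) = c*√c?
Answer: -22471/16230 + 40382*√57/41765895 ≈ -1.3772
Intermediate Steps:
T(c) = c^(3/2)
(40382/12855)/T(57) + 44942/(-32460) = (40382/12855)/(57^(3/2)) + 44942/(-32460) = (40382*(1/12855))/((57*√57)) + 44942*(-1/32460) = 40382*(√57/3249)/12855 - 22471/16230 = 40382*√57/41765895 - 22471/16230 = -22471/16230 + 40382*√57/41765895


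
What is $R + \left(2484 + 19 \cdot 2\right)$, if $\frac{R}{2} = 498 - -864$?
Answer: $5246$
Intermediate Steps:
$R = 2724$ ($R = 2 \left(498 - -864\right) = 2 \left(498 + 864\right) = 2 \cdot 1362 = 2724$)
$R + \left(2484 + 19 \cdot 2\right) = 2724 + \left(2484 + 19 \cdot 2\right) = 2724 + \left(2484 + 38\right) = 2724 + 2522 = 5246$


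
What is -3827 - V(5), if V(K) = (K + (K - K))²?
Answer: -3852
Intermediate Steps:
V(K) = K² (V(K) = (K + 0)² = K²)
-3827 - V(5) = -3827 - 1*5² = -3827 - 1*25 = -3827 - 25 = -3852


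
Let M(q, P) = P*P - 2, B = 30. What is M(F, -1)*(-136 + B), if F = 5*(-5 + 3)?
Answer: 106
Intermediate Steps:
F = -10 (F = 5*(-2) = -10)
M(q, P) = -2 + P² (M(q, P) = P² - 2 = -2 + P²)
M(F, -1)*(-136 + B) = (-2 + (-1)²)*(-136 + 30) = (-2 + 1)*(-106) = -1*(-106) = 106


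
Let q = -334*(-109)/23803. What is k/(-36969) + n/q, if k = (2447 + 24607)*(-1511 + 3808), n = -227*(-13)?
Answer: 111473732443/448631138 ≈ 248.48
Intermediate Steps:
q = 36406/23803 (q = 36406*(1/23803) = 36406/23803 ≈ 1.5295)
n = 2951
k = 62143038 (k = 27054*2297 = 62143038)
k/(-36969) + n/q = 62143038/(-36969) + 2951/(36406/23803) = 62143038*(-1/36969) + 2951*(23803/36406) = -20714346/12323 + 70242653/36406 = 111473732443/448631138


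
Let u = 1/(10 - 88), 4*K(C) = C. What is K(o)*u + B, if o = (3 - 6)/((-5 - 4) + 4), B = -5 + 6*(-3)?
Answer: -11961/520 ≈ -23.002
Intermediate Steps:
B = -23 (B = -5 - 18 = -23)
o = ⅗ (o = -3/(-9 + 4) = -3/(-5) = -3*(-⅕) = ⅗ ≈ 0.60000)
K(C) = C/4
u = -1/78 (u = 1/(-78) = -1/78 ≈ -0.012821)
K(o)*u + B = ((¼)*(⅗))*(-1/78) - 23 = (3/20)*(-1/78) - 23 = -1/520 - 23 = -11961/520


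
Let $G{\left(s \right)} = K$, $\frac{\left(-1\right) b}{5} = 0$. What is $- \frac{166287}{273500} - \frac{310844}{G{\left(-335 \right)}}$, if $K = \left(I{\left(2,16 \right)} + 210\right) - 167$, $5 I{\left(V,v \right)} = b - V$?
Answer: $- \frac{425114589131}{58255500} \approx -7297.4$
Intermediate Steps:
$b = 0$ ($b = \left(-5\right) 0 = 0$)
$I{\left(V,v \right)} = - \frac{V}{5}$ ($I{\left(V,v \right)} = \frac{0 - V}{5} = \frac{\left(-1\right) V}{5} = - \frac{V}{5}$)
$K = \frac{213}{5}$ ($K = \left(\left(- \frac{1}{5}\right) 2 + 210\right) - 167 = \left(- \frac{2}{5} + 210\right) - 167 = \frac{1048}{5} - 167 = \frac{213}{5} \approx 42.6$)
$G{\left(s \right)} = \frac{213}{5}$
$- \frac{166287}{273500} - \frac{310844}{G{\left(-335 \right)}} = - \frac{166287}{273500} - \frac{310844}{\frac{213}{5}} = \left(-166287\right) \frac{1}{273500} - \frac{1554220}{213} = - \frac{166287}{273500} - \frac{1554220}{213} = - \frac{425114589131}{58255500}$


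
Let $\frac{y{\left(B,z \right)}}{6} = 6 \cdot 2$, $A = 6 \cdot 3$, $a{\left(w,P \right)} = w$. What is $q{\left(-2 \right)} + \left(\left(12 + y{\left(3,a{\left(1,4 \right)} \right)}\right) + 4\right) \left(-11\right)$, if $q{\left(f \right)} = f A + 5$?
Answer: $-999$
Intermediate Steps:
$A = 18$
$y{\left(B,z \right)} = 72$ ($y{\left(B,z \right)} = 6 \cdot 6 \cdot 2 = 6 \cdot 12 = 72$)
$q{\left(f \right)} = 5 + 18 f$ ($q{\left(f \right)} = f 18 + 5 = 18 f + 5 = 5 + 18 f$)
$q{\left(-2 \right)} + \left(\left(12 + y{\left(3,a{\left(1,4 \right)} \right)}\right) + 4\right) \left(-11\right) = \left(5 + 18 \left(-2\right)\right) + \left(\left(12 + 72\right) + 4\right) \left(-11\right) = \left(5 - 36\right) + \left(84 + 4\right) \left(-11\right) = -31 + 88 \left(-11\right) = -31 - 968 = -999$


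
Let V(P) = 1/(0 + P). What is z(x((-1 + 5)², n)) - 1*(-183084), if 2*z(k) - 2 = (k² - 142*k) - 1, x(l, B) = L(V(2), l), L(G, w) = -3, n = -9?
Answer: 183302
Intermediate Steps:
V(P) = 1/P
x(l, B) = -3
z(k) = ½ + k²/2 - 71*k (z(k) = 1 + ((k² - 142*k) - 1)/2 = 1 + (-1 + k² - 142*k)/2 = 1 + (-½ + k²/2 - 71*k) = ½ + k²/2 - 71*k)
z(x((-1 + 5)², n)) - 1*(-183084) = (½ + (½)*(-3)² - 71*(-3)) - 1*(-183084) = (½ + (½)*9 + 213) + 183084 = (½ + 9/2 + 213) + 183084 = 218 + 183084 = 183302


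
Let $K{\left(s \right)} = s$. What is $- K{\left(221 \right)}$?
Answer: $-221$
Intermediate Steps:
$- K{\left(221 \right)} = \left(-1\right) 221 = -221$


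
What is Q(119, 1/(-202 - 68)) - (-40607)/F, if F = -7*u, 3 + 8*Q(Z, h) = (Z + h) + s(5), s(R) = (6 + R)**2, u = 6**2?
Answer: -284071/2160 ≈ -131.51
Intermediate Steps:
u = 36
Q(Z, h) = 59/4 + Z/8 + h/8 (Q(Z, h) = -3/8 + ((Z + h) + (6 + 5)**2)/8 = -3/8 + ((Z + h) + 11**2)/8 = -3/8 + ((Z + h) + 121)/8 = -3/8 + (121 + Z + h)/8 = -3/8 + (121/8 + Z/8 + h/8) = 59/4 + Z/8 + h/8)
F = -252 (F = -7*36 = -252)
Q(119, 1/(-202 - 68)) - (-40607)/F = (59/4 + (1/8)*119 + 1/(8*(-202 - 68))) - (-40607)/(-252) = (59/4 + 119/8 + (1/8)/(-270)) - (-40607)*(-1)/252 = (59/4 + 119/8 + (1/8)*(-1/270)) - 1*5801/36 = (59/4 + 119/8 - 1/2160) - 5801/36 = 63989/2160 - 5801/36 = -284071/2160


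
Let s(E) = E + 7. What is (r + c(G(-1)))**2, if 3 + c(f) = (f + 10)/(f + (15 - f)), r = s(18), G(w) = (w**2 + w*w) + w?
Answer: 116281/225 ≈ 516.80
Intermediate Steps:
s(E) = 7 + E
G(w) = w + 2*w**2 (G(w) = (w**2 + w**2) + w = 2*w**2 + w = w + 2*w**2)
r = 25 (r = 7 + 18 = 25)
c(f) = -7/3 + f/15 (c(f) = -3 + (f + 10)/(f + (15 - f)) = -3 + (10 + f)/15 = -3 + (10 + f)*(1/15) = -3 + (2/3 + f/15) = -7/3 + f/15)
(r + c(G(-1)))**2 = (25 + (-7/3 + (-(1 + 2*(-1)))/15))**2 = (25 + (-7/3 + (-(1 - 2))/15))**2 = (25 + (-7/3 + (-1*(-1))/15))**2 = (25 + (-7/3 + (1/15)*1))**2 = (25 + (-7/3 + 1/15))**2 = (25 - 34/15)**2 = (341/15)**2 = 116281/225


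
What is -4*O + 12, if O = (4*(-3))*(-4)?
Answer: -180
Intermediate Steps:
O = 48 (O = -12*(-4) = 48)
-4*O + 12 = -4*48 + 12 = -192 + 12 = -180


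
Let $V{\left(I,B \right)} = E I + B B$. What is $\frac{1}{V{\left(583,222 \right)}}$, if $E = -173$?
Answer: $- \frac{1}{51575} \approx -1.9389 \cdot 10^{-5}$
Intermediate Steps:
$V{\left(I,B \right)} = B^{2} - 173 I$ ($V{\left(I,B \right)} = - 173 I + B B = - 173 I + B^{2} = B^{2} - 173 I$)
$\frac{1}{V{\left(583,222 \right)}} = \frac{1}{222^{2} - 100859} = \frac{1}{49284 - 100859} = \frac{1}{-51575} = - \frac{1}{51575}$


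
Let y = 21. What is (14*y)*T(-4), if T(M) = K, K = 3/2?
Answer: 441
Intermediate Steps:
K = 3/2 (K = 3*(½) = 3/2 ≈ 1.5000)
T(M) = 3/2
(14*y)*T(-4) = (14*21)*(3/2) = 294*(3/2) = 441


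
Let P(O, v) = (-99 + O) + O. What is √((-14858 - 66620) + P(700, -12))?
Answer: I*√80177 ≈ 283.16*I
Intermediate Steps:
P(O, v) = -99 + 2*O
√((-14858 - 66620) + P(700, -12)) = √((-14858 - 66620) + (-99 + 2*700)) = √(-81478 + (-99 + 1400)) = √(-81478 + 1301) = √(-80177) = I*√80177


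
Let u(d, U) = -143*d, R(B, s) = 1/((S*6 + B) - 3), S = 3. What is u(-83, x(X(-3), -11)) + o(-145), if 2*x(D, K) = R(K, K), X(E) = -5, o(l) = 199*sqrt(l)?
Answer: 11869 + 199*I*sqrt(145) ≈ 11869.0 + 2396.3*I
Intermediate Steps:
R(B, s) = 1/(15 + B) (R(B, s) = 1/((3*6 + B) - 3) = 1/((18 + B) - 3) = 1/(15 + B))
x(D, K) = 1/(2*(15 + K))
u(-83, x(X(-3), -11)) + o(-145) = -143*(-83) + 199*sqrt(-145) = 11869 + 199*(I*sqrt(145)) = 11869 + 199*I*sqrt(145)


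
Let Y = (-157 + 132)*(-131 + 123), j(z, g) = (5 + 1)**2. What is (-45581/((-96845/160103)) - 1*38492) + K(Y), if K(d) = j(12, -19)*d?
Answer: 4267181103/96845 ≈ 44062.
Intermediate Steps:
j(z, g) = 36 (j(z, g) = 6**2 = 36)
Y = 200 (Y = -25*(-8) = 200)
K(d) = 36*d
(-45581/((-96845/160103)) - 1*38492) + K(Y) = (-45581/((-96845/160103)) - 1*38492) + 36*200 = (-45581/((-96845*1/160103)) - 38492) + 7200 = (-45581/(-96845/160103) - 38492) + 7200 = (-45581*(-160103/96845) - 38492) + 7200 = (7297654843/96845 - 38492) + 7200 = 3569897103/96845 + 7200 = 4267181103/96845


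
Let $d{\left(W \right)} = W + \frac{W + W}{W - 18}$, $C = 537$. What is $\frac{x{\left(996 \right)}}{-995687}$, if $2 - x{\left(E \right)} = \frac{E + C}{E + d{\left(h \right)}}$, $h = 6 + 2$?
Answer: $- \frac{337}{712911892} \approx -4.7271 \cdot 10^{-7}$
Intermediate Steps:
$h = 8$
$d{\left(W \right)} = W + \frac{2 W}{-18 + W}$
$x{\left(E \right)} = 2 - \frac{537 + E}{\frac{32}{5} + E}$ ($x{\left(E \right)} = 2 - \frac{E + 537}{E + \frac{8 \left(-16 + 8\right)}{-18 + 8}} = 2 - \frac{537 + E}{E + 8 \frac{1}{-10} \left(-8\right)} = 2 - \frac{537 + E}{E + 8 \left(- \frac{1}{10}\right) \left(-8\right)} = 2 - \frac{537 + E}{E + \frac{32}{5}} = 2 - \frac{537 + E}{\frac{32}{5} + E}$)
$\frac{x{\left(996 \right)}}{-995687} = \frac{\frac{1}{32 + 5 \cdot 996} \left(-2621 + 5 \cdot 996\right)}{-995687} = \frac{-2621 + 4980}{32 + 4980} \left(- \frac{1}{995687}\right) = \frac{1}{5012} \cdot 2359 \left(- \frac{1}{995687}\right) = \frac{337}{716} \left(- \frac{1}{995687}\right) = - \frac{337}{712911892}$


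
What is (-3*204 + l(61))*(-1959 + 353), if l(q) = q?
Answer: 884906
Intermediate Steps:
(-3*204 + l(61))*(-1959 + 353) = (-3*204 + 61)*(-1959 + 353) = (-612 + 61)*(-1606) = -551*(-1606) = 884906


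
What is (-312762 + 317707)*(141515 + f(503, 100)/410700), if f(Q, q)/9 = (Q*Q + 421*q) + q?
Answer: 19161171946603/27380 ≈ 6.9982e+8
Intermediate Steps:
f(Q, q) = 9*Q**2 + 3798*q (f(Q, q) = 9*((Q*Q + 421*q) + q) = 9*((Q**2 + 421*q) + q) = 9*(Q**2 + 422*q) = 9*Q**2 + 3798*q)
(-312762 + 317707)*(141515 + f(503, 100)/410700) = (-312762 + 317707)*(141515 + (9*503**2 + 3798*100)/410700) = 4945*(141515 + (9*253009 + 379800)*(1/410700)) = 4945*(141515 + (2277081 + 379800)*(1/410700)) = 4945*(141515 + 2656881*(1/410700)) = 4945*(141515 + 885627/136900) = 4945*(19374289127/136900) = 19161171946603/27380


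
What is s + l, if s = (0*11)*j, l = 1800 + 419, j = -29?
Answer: 2219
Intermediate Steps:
l = 2219
s = 0 (s = (0*11)*(-29) = 0*(-29) = 0)
s + l = 0 + 2219 = 2219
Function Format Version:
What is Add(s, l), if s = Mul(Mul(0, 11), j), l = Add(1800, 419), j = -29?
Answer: 2219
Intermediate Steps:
l = 2219
s = 0 (s = Mul(Mul(0, 11), -29) = Mul(0, -29) = 0)
Add(s, l) = Add(0, 2219) = 2219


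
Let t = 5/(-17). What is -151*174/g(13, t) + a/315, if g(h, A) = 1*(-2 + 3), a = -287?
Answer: -1182371/45 ≈ -26275.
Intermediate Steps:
t = -5/17 (t = 5*(-1/17) = -5/17 ≈ -0.29412)
g(h, A) = 1 (g(h, A) = 1*1 = 1)
-151*174/g(13, t) + a/315 = -151/(1/174) - 287/315 = -151/(1*(1/174)) - 287*1/315 = -151/1/174 - 41/45 = -151*174 - 41/45 = -26274 - 41/45 = -1182371/45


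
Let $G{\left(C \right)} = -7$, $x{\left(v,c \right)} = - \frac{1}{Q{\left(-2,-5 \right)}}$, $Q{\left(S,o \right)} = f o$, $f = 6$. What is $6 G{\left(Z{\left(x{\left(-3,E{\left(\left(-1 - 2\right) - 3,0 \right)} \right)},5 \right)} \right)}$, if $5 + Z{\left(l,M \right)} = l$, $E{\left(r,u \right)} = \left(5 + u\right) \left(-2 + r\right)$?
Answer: $-42$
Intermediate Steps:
$E{\left(r,u \right)} = \left(-2 + r\right) \left(5 + u\right)$
$Q{\left(S,o \right)} = 6 o$
$x{\left(v,c \right)} = \frac{1}{30}$ ($x{\left(v,c \right)} = - \frac{1}{6 \left(-5\right)} = - \frac{1}{-30} = \left(-1\right) \left(- \frac{1}{30}\right) = \frac{1}{30}$)
$Z{\left(l,M \right)} = -5 + l$
$6 G{\left(Z{\left(x{\left(-3,E{\left(\left(-1 - 2\right) - 3,0 \right)} \right)},5 \right)} \right)} = 6 \left(-7\right) = -42$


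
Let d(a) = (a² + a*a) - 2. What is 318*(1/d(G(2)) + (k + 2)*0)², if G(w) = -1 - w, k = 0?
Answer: 159/128 ≈ 1.2422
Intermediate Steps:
d(a) = -2 + 2*a² (d(a) = (a² + a²) - 2 = 2*a² - 2 = -2 + 2*a²)
318*(1/d(G(2)) + (k + 2)*0)² = 318*(1/(-2 + 2*(-1 - 1*2)²) + (0 + 2)*0)² = 318*(1/(-2 + 2*(-1 - 2)²) + 2*0)² = 318*(1/(-2 + 2*(-3)²) + 0)² = 318*(1/(-2 + 2*9) + 0)² = 318*(1/(-2 + 18) + 0)² = 318*(1/16 + 0)² = 318*(1/16)² = 318*(1/256) = 159/128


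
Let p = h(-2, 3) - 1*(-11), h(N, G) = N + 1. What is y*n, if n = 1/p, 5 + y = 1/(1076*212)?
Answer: -1140559/2281120 ≈ -0.50000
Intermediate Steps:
h(N, G) = 1 + N
p = 10 (p = (1 - 2) - 1*(-11) = -1 + 11 = 10)
y = -1140559/228112 (y = -5 + 1/(1076*212) = -5 + (1/1076)*(1/212) = -5 + 1/228112 = -1140559/228112 ≈ -5.0000)
n = ⅒ (n = 1/10 = ⅒ ≈ 0.10000)
y*n = -1140559/228112*⅒ = -1140559/2281120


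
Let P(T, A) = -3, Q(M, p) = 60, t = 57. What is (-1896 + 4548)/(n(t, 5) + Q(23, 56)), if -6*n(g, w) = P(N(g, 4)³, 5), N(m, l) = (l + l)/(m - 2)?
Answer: 5304/121 ≈ 43.835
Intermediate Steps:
N(m, l) = 2*l/(-2 + m) (N(m, l) = (2*l)/(-2 + m) = 2*l/(-2 + m))
n(g, w) = ½ (n(g, w) = -⅙*(-3) = ½)
(-1896 + 4548)/(n(t, 5) + Q(23, 56)) = (-1896 + 4548)/(½ + 60) = 2652/(121/2) = 2652*(2/121) = 5304/121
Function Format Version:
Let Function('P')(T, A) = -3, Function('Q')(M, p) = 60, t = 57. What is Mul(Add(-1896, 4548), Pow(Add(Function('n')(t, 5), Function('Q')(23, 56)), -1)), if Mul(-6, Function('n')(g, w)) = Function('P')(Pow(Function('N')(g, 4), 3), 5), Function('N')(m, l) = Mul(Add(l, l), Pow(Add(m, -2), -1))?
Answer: Rational(5304, 121) ≈ 43.835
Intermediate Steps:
Function('N')(m, l) = Mul(2, l, Pow(Add(-2, m), -1)) (Function('N')(m, l) = Mul(Mul(2, l), Pow(Add(-2, m), -1)) = Mul(2, l, Pow(Add(-2, m), -1)))
Function('n')(g, w) = Rational(1, 2) (Function('n')(g, w) = Mul(Rational(-1, 6), -3) = Rational(1, 2))
Mul(Add(-1896, 4548), Pow(Add(Function('n')(t, 5), Function('Q')(23, 56)), -1)) = Mul(Add(-1896, 4548), Pow(Add(Rational(1, 2), 60), -1)) = Mul(2652, Pow(Rational(121, 2), -1)) = Mul(2652, Rational(2, 121)) = Rational(5304, 121)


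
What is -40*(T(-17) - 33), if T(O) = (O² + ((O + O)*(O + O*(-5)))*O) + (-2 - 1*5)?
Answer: -1582120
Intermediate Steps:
T(O) = -7 + O² - 8*O³ (T(O) = (O² + ((2*O)*(O - 5*O))*O) + (-2 - 5) = (O² + ((2*O)*(-4*O))*O) - 7 = (O² + (-8*O²)*O) - 7 = (O² - 8*O³) - 7 = -7 + O² - 8*O³)
-40*(T(-17) - 33) = -40*((-7 + (-17)² - 8*(-17)³) - 33) = -40*((-7 + 289 - 8*(-4913)) - 33) = -40*((-7 + 289 + 39304) - 33) = -40*(39586 - 33) = -40*39553 = -1582120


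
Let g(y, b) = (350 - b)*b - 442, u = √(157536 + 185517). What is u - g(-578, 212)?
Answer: -28814 + 3*√38117 ≈ -28228.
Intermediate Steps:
u = 3*√38117 (u = √343053 = 3*√38117 ≈ 585.71)
g(y, b) = -442 + b*(350 - b) (g(y, b) = b*(350 - b) - 442 = -442 + b*(350 - b))
u - g(-578, 212) = 3*√38117 - (-442 - 1*212² + 350*212) = 3*√38117 - (-442 - 1*44944 + 74200) = 3*√38117 - (-442 - 44944 + 74200) = 3*√38117 - 1*28814 = 3*√38117 - 28814 = -28814 + 3*√38117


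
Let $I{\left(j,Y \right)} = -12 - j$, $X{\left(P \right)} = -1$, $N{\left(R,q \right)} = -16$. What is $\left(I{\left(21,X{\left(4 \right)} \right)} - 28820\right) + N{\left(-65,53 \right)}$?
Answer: $-28869$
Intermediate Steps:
$\left(I{\left(21,X{\left(4 \right)} \right)} - 28820\right) + N{\left(-65,53 \right)} = \left(\left(-12 - 21\right) - 28820\right) - 16 = \left(-33 - 28820\right) - 16 = -28853 - 16 = -28869$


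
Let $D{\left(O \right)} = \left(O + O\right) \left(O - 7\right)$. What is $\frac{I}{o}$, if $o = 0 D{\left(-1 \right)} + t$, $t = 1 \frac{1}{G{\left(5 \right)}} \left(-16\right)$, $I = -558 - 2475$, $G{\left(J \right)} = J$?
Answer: $\frac{15165}{16} \approx 947.81$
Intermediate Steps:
$I = -3033$
$D{\left(O \right)} = 2 O \left(-7 + O\right)$
$t = - \frac{16}{5}$ ($t = 1 \cdot \frac{1}{5} \left(-16\right) = \frac{1}{5} \left(-16\right) = - \frac{16}{5} \approx -3.2$)
$o = - \frac{16}{5}$ ($o = 0 \cdot 2 \left(-1\right) \left(-7 - 1\right) - \frac{16}{5} = 0 \cdot 2 \left(-1\right) \left(-8\right) - \frac{16}{5} = 0 \cdot 16 - \frac{16}{5} = 0 - \frac{16}{5} = - \frac{16}{5} \approx -3.2$)
$\frac{I}{o} = - \frac{3033}{- \frac{16}{5}} = \left(-3033\right) \left(- \frac{5}{16}\right) = \frac{15165}{16}$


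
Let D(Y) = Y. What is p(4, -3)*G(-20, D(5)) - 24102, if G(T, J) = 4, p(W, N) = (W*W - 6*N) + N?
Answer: -23978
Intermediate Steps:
p(W, N) = W**2 - 5*N (p(W, N) = (W**2 - 6*N) + N = W**2 - 5*N)
p(4, -3)*G(-20, D(5)) - 24102 = (4**2 - 5*(-3))*4 - 24102 = (16 + 15)*4 - 24102 = 31*4 - 24102 = 124 - 24102 = -23978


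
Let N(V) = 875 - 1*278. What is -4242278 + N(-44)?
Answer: -4241681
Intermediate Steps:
N(V) = 597 (N(V) = 875 - 278 = 597)
-4242278 + N(-44) = -4242278 + 597 = -4241681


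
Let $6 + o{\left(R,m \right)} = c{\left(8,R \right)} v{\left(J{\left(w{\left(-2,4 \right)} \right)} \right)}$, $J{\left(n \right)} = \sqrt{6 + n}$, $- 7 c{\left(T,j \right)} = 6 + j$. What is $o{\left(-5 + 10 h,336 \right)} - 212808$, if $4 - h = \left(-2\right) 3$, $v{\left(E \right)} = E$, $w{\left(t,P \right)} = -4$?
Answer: $-212814 - \frac{101 \sqrt{2}}{7} \approx -2.1283 \cdot 10^{5}$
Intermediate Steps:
$c{\left(T,j \right)} = - \frac{6}{7} - \frac{j}{7}$ ($c{\left(T,j \right)} = - \frac{6 + j}{7} = - \frac{6}{7} - \frac{j}{7}$)
$h = 10$ ($h = 4 - \left(-2\right) 3 = 4 - -6 = 4 + 6 = 10$)
$o{\left(R,m \right)} = -6 + \sqrt{2} \left(- \frac{6}{7} - \frac{R}{7}\right)$ ($o{\left(R,m \right)} = -6 + \left(- \frac{6}{7} - \frac{R}{7}\right) \sqrt{6 - 4} = -6 + \left(- \frac{6}{7} - \frac{R}{7}\right) \sqrt{2} = -6 + \sqrt{2} \left(- \frac{6}{7} - \frac{R}{7}\right)$)
$o{\left(-5 + 10 h,336 \right)} - 212808 = \left(-6 - \frac{\sqrt{2} \left(6 + \left(-5 + 10 \cdot 10\right)\right)}{7}\right) - 212808 = \left(-6 - \frac{\sqrt{2} \left(6 + \left(-5 + 100\right)\right)}{7}\right) - 212808 = \left(-6 - \frac{\sqrt{2} \left(6 + 95\right)}{7}\right) - 212808 = \left(-6 - \frac{1}{7} \sqrt{2} \cdot 101\right) - 212808 = \left(-6 - \frac{101 \sqrt{2}}{7}\right) - 212808 = -212814 - \frac{101 \sqrt{2}}{7}$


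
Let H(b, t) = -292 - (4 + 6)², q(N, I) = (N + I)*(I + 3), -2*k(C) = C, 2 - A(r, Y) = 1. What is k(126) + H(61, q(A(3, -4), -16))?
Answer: -455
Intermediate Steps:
A(r, Y) = 1 (A(r, Y) = 2 - 1*1 = 2 - 1 = 1)
k(C) = -C/2
q(N, I) = (3 + I)*(I + N) (q(N, I) = (I + N)*(3 + I) = (3 + I)*(I + N))
H(b, t) = -392 (H(b, t) = -292 - 1*10² = -292 - 1*100 = -292 - 100 = -392)
k(126) + H(61, q(A(3, -4), -16)) = -½*126 - 392 = -63 - 392 = -455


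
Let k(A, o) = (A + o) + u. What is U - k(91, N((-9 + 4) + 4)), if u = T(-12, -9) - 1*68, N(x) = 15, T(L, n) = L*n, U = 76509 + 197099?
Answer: 273462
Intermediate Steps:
U = 273608
u = 40 (u = -12*(-9) - 1*68 = 108 - 68 = 40)
k(A, o) = 40 + A + o (k(A, o) = (A + o) + 40 = 40 + A + o)
U - k(91, N((-9 + 4) + 4)) = 273608 - (40 + 91 + 15) = 273608 - 1*146 = 273608 - 146 = 273462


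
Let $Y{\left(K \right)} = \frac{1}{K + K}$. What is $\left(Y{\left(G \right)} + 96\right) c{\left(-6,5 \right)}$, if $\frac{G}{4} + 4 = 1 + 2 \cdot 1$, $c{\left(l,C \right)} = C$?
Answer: $\frac{3835}{8} \approx 479.38$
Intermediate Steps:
$G = -4$ ($G = -16 + 4 \left(1 + 2 \cdot 1\right) = -16 + 4 \left(1 + 2\right) = -16 + 4 \cdot 3 = -16 + 12 = -4$)
$Y{\left(K \right)} = \frac{1}{2 K}$
$\left(Y{\left(G \right)} + 96\right) c{\left(-6,5 \right)} = \left(\frac{1}{2 \left(-4\right)} + 96\right) 5 = \left(\frac{1}{2} \left(- \frac{1}{4}\right) + 96\right) 5 = \left(- \frac{1}{8} + 96\right) 5 = \frac{767}{8} \cdot 5 = \frac{3835}{8}$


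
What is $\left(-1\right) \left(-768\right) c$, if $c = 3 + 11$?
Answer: $10752$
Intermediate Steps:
$c = 14$
$\left(-1\right) \left(-768\right) c = \left(-1\right) \left(-768\right) 14 = 768 \cdot 14 = 10752$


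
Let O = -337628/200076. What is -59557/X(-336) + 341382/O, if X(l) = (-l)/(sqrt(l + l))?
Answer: -17075586258/84407 - 59557*I*sqrt(42)/84 ≈ -2.023e+5 - 4594.9*I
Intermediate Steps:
O = -84407/50019 (O = -337628*1/200076 = -84407/50019 ≈ -1.6875)
X(l) = -sqrt(2)*sqrt(l)/2 (X(l) = (-l)/(sqrt(2*l)) = (-l)/((sqrt(2)*sqrt(l))) = (-l)*(sqrt(2)/(2*sqrt(l))) = -sqrt(2)*sqrt(l)/2)
-59557/X(-336) + 341382/O = -59557*I*sqrt(42)/84 + 341382/(-84407/50019) = -59557*I*sqrt(42)/84 + 341382*(-50019/84407) = -59557*I*sqrt(42)/84 - 17075586258/84407 = -17075586258/84407 - 59557*I*sqrt(42)/84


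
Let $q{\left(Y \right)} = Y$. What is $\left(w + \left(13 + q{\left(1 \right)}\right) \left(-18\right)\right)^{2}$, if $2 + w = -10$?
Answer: $69696$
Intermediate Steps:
$w = -12$ ($w = -2 - 10 = -12$)
$\left(w + \left(13 + q{\left(1 \right)}\right) \left(-18\right)\right)^{2} = \left(-12 + \left(13 + 1\right) \left(-18\right)\right)^{2} = \left(-12 + 14 \left(-18\right)\right)^{2} = \left(-12 - 252\right)^{2} = \left(-264\right)^{2} = 69696$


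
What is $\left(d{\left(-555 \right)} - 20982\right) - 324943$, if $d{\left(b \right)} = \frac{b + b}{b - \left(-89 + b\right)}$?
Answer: $- \frac{30788435}{89} \approx -3.4594 \cdot 10^{5}$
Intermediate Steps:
$d{\left(b \right)} = \frac{2 b}{89}$
$\left(d{\left(-555 \right)} - 20982\right) - 324943 = \left(\frac{2}{89} \left(-555\right) - 20982\right) - 324943 = \left(- \frac{1110}{89} - 20982\right) - 324943 = - \frac{1868508}{89} - 324943 = - \frac{30788435}{89}$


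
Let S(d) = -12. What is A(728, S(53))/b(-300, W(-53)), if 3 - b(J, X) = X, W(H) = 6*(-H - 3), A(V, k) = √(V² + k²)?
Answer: -4*√33133/297 ≈ -2.4515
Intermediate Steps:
W(H) = -18 - 6*H (W(H) = 6*(-3 - H) = -18 - 6*H)
b(J, X) = 3 - X
A(728, S(53))/b(-300, W(-53)) = √(728² + (-12)²)/(3 - (-18 - 6*(-53))) = √(529984 + 144)/(3 - (-18 + 318)) = √530128/(3 - 1*300) = (4*√33133)/(3 - 300) = (4*√33133)/(-297) = (4*√33133)*(-1/297) = -4*√33133/297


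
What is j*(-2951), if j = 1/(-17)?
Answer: 2951/17 ≈ 173.59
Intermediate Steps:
j = -1/17 ≈ -0.058824
j*(-2951) = -1/17*(-2951) = 2951/17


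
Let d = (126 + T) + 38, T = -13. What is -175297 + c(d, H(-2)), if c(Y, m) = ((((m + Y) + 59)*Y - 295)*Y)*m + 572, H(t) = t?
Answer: -9570851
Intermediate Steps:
d = 151 (d = (126 - 13) + 38 = 113 + 38 = 151)
c(Y, m) = 572 + Y*m*(-295 + Y*(59 + Y + m)) (c(Y, m) = ((((Y + m) + 59)*Y - 295)*Y)*m + 572 = (((59 + Y + m)*Y - 295)*Y)*m + 572 = ((Y*(59 + Y + m) - 295)*Y)*m + 572 = ((-295 + Y*(59 + Y + m))*Y)*m + 572 = (Y*(-295 + Y*(59 + Y + m)))*m + 572 = Y*m*(-295 + Y*(59 + Y + m)) + 572 = 572 + Y*m*(-295 + Y*(59 + Y + m)))
-175297 + c(d, H(-2)) = -175297 + (572 - 2*151**3 + 151**2*(-2)**2 - 295*151*(-2) + 59*(-2)*151**2) = -175297 + (572 - 2*3442951 + 22801*4 + 89090 + 59*(-2)*22801) = -175297 + (572 - 6885902 + 91204 + 89090 - 2690518) = -175297 - 9395554 = -9570851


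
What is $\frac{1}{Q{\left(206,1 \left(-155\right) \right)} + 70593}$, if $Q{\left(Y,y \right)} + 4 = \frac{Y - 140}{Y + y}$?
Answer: $\frac{17}{1200035} \approx 1.4166 \cdot 10^{-5}$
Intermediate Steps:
$Q{\left(Y,y \right)} = -4 + \frac{-140 + Y}{Y + y}$ ($Q{\left(Y,y \right)} = -4 + \frac{Y - 140}{Y + y} = -4 + \frac{-140 + Y}{Y + y}$)
$\frac{1}{Q{\left(206,1 \left(-155\right) \right)} + 70593} = \frac{1}{\frac{-140 - 4 \cdot 1 \left(-155\right) - 618}{206 + 1 \left(-155\right)} + 70593} = \frac{1}{\frac{-140 - -620 - 618}{206 - 155} + 70593} = \frac{1}{\frac{-140 + 620 - 618}{51} + 70593} = \frac{1}{\frac{1}{51} \left(-138\right) + 70593} = \frac{1}{- \frac{46}{17} + 70593} = \frac{1}{\frac{1200035}{17}} = \frac{17}{1200035}$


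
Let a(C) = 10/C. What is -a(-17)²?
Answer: -100/289 ≈ -0.34602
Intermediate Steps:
-a(-17)² = -(10/(-17))² = -(10*(-1/17))² = -(-10/17)² = -1*100/289 = -100/289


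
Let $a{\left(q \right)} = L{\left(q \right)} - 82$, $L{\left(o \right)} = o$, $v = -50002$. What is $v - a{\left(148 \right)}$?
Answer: $-50068$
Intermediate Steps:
$a{\left(q \right)} = -82 + q$ ($a{\left(q \right)} = q - 82 = -82 + q$)
$v - a{\left(148 \right)} = -50002 - \left(-82 + 148\right) = -50002 - 66 = -50068$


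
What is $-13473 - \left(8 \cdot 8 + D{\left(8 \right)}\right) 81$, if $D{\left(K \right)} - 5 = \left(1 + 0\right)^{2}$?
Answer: $-19143$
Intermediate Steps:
$D{\left(K \right)} = 6$ ($D{\left(K \right)} = 5 + \left(1 + 0\right)^{2} = 5 + 1^{2} = 5 + 1 = 6$)
$-13473 - \left(8 \cdot 8 + D{\left(8 \right)}\right) 81 = -13473 - \left(8 \cdot 8 + 6\right) 81 = -13473 - \left(64 + 6\right) 81 = -13473 - 70 \cdot 81 = -13473 - 5670 = -19143$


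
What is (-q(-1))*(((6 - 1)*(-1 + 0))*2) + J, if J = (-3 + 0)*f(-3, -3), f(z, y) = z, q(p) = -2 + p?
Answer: -21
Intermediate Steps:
J = 9 (J = (-3 + 0)*(-3) = -3*(-3) = 9)
(-q(-1))*(((6 - 1)*(-1 + 0))*2) + J = (-(-2 - 1))*(((6 - 1)*(-1 + 0))*2) + 9 = (-1*(-3))*((5*(-1))*2) + 9 = 3*(-5*2) + 9 = 3*(-10) + 9 = -30 + 9 = -21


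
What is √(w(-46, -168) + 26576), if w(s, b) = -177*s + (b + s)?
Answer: 2*√8626 ≈ 185.75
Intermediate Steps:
w(s, b) = b - 176*s
√(w(-46, -168) + 26576) = √((-168 - 176*(-46)) + 26576) = √((-168 + 8096) + 26576) = √(7928 + 26576) = √34504 = 2*√8626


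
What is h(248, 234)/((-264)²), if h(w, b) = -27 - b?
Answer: -29/7744 ≈ -0.0037448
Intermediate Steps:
h(248, 234)/((-264)²) = (-27 - 1*234)/((-264)²) = (-27 - 234)/69696 = -261*1/69696 = -29/7744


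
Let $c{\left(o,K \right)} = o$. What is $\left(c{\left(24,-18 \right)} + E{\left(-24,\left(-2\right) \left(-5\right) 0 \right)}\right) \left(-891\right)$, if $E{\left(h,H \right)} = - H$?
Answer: $-21384$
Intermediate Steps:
$\left(c{\left(24,-18 \right)} + E{\left(-24,\left(-2\right) \left(-5\right) 0 \right)}\right) \left(-891\right) = \left(24 - \left(-2\right) \left(-5\right) 0\right) \left(-891\right) = \left(24 - 10 \cdot 0\right) \left(-891\right) = \left(24 - 0\right) \left(-891\right) = \left(24 + 0\right) \left(-891\right) = 24 \left(-891\right) = -21384$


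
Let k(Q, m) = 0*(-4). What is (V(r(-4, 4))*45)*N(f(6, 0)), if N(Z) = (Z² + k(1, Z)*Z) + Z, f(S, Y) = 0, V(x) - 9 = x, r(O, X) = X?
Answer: 0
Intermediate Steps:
k(Q, m) = 0
V(x) = 9 + x
N(Z) = Z + Z² (N(Z) = (Z² + 0*Z) + Z = (Z² + 0) + Z = Z² + Z = Z + Z²)
(V(r(-4, 4))*45)*N(f(6, 0)) = ((9 + 4)*45)*(0*(1 + 0)) = (13*45)*(0*1) = 585*0 = 0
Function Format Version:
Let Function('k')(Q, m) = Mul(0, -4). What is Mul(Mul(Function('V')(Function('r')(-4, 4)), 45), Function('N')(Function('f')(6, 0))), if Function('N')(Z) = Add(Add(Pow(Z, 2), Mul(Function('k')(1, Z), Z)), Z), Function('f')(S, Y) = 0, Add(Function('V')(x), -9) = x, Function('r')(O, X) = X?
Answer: 0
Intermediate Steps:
Function('k')(Q, m) = 0
Function('V')(x) = Add(9, x)
Function('N')(Z) = Add(Z, Pow(Z, 2)) (Function('N')(Z) = Add(Add(Pow(Z, 2), Mul(0, Z)), Z) = Add(Add(Pow(Z, 2), 0), Z) = Add(Pow(Z, 2), Z) = Add(Z, Pow(Z, 2)))
Mul(Mul(Function('V')(Function('r')(-4, 4)), 45), Function('N')(Function('f')(6, 0))) = Mul(Mul(Add(9, 4), 45), Mul(0, Add(1, 0))) = Mul(Mul(13, 45), Mul(0, 1)) = Mul(585, 0) = 0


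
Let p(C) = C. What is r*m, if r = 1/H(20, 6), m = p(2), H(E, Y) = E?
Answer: 1/10 ≈ 0.10000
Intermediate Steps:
m = 2
r = 1/20 ≈ 0.050000
r*m = (1/20)*2 = 1/10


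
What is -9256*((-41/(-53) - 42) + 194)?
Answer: -74945832/53 ≈ -1.4141e+6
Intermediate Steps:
-9256*((-41/(-53) - 42) + 194) = -9256*((-41*(-1/53) - 42) + 194) = -9256*((41/53 - 42) + 194) = -9256*(-2185/53 + 194) = -9256*8097/53 = -74945832/53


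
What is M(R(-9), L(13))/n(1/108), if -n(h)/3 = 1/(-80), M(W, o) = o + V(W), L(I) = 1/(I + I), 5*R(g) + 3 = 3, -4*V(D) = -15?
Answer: 3940/39 ≈ 101.03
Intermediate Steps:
V(D) = 15/4 (V(D) = -¼*(-15) = 15/4)
R(g) = 0 (R(g) = -⅗ + (⅕)*3 = -⅗ + ⅗ = 0)
L(I) = 1/(2*I)
M(W, o) = 15/4 + o (M(W, o) = o + 15/4 = 15/4 + o)
n(h) = 3/80 (n(h) = -3/(-80) = -3*(-1/80) = 3/80)
M(R(-9), L(13))/n(1/108) = (15/4 + (½)/13)/(3/80) = (15/4 + (½)*(1/13))*(80/3) = (15/4 + 1/26)*(80/3) = (197/52)*(80/3) = 3940/39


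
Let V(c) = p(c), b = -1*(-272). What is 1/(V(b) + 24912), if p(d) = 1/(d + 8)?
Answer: 280/6975361 ≈ 4.0141e-5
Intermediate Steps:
p(d) = 1/(8 + d)
b = 272
V(c) = 1/(8 + c)
1/(V(b) + 24912) = 1/(1/(8 + 272) + 24912) = 1/(1/280 + 24912) = 1/(6975361/280) = 280/6975361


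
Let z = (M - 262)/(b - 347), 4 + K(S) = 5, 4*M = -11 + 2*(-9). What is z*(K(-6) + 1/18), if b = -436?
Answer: 6821/18792 ≈ 0.36297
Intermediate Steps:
M = -29/4 (M = (-11 + 2*(-9))/4 = (-11 - 18)/4 = (¼)*(-29) = -29/4 ≈ -7.2500)
K(S) = 1 (K(S) = -4 + 5 = 1)
z = 359/1044 (z = (-29/4 - 262)/(-436 - 347) = -1077/4/(-783) = -1077/4*(-1/783) = 359/1044 ≈ 0.34387)
z*(K(-6) + 1/18) = 359*(1 + 1/18)/1044 = (359/1044)*(19/18) = 6821/18792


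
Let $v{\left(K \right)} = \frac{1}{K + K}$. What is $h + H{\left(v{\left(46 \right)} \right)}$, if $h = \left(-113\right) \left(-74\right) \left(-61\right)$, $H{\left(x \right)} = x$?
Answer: $- \frac{46927543}{92} \approx -5.1008 \cdot 10^{5}$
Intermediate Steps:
$v{\left(K \right)} = \frac{1}{2 K}$
$h = -510082$ ($h = 8362 \left(-61\right) = -510082$)
$h + H{\left(v{\left(46 \right)} \right)} = -510082 + \frac{1}{2 \cdot 46} = -510082 + \frac{1}{2} \cdot \frac{1}{46} = -510082 + \frac{1}{92} = - \frac{46927543}{92}$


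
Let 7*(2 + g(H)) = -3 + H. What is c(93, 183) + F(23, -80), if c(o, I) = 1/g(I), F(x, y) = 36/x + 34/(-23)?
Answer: 493/3818 ≈ 0.12913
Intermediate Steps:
g(H) = -17/7 + H/7 (g(H) = -2 + (-3 + H)/7 = -2 + (-3/7 + H/7) = -17/7 + H/7)
F(x, y) = -34/23 + 36/x (F(x, y) = 36/x + 34*(-1/23) = 36/x - 34/23 = -34/23 + 36/x)
c(o, I) = 1/(-17/7 + I/7)
c(93, 183) + F(23, -80) = 7/(-17 + 183) + (-34/23 + 36/23) = 7/166 + (-34/23 + 36*(1/23)) = 7*(1/166) + (-34/23 + 36/23) = 7/166 + 2/23 = 493/3818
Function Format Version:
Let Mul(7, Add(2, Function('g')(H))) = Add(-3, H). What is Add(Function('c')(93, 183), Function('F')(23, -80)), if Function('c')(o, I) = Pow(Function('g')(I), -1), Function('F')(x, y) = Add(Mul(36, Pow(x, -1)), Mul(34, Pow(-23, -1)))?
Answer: Rational(493, 3818) ≈ 0.12913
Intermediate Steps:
Function('g')(H) = Add(Rational(-17, 7), Mul(Rational(1, 7), H)) (Function('g')(H) = Add(-2, Mul(Rational(1, 7), Add(-3, H))) = Add(-2, Add(Rational(-3, 7), Mul(Rational(1, 7), H))) = Add(Rational(-17, 7), Mul(Rational(1, 7), H)))
Function('F')(x, y) = Add(Rational(-34, 23), Mul(36, Pow(x, -1))) (Function('F')(x, y) = Add(Mul(36, Pow(x, -1)), Mul(34, Rational(-1, 23))) = Add(Mul(36, Pow(x, -1)), Rational(-34, 23)) = Add(Rational(-34, 23), Mul(36, Pow(x, -1))))
Function('c')(o, I) = Pow(Add(Rational(-17, 7), Mul(Rational(1, 7), I)), -1)
Add(Function('c')(93, 183), Function('F')(23, -80)) = Add(Mul(7, Pow(Add(-17, 183), -1)), Add(Rational(-34, 23), Mul(36, Pow(23, -1)))) = Add(Mul(7, Pow(166, -1)), Add(Rational(-34, 23), Mul(36, Rational(1, 23)))) = Add(Mul(7, Rational(1, 166)), Add(Rational(-34, 23), Rational(36, 23))) = Add(Rational(7, 166), Rational(2, 23)) = Rational(493, 3818)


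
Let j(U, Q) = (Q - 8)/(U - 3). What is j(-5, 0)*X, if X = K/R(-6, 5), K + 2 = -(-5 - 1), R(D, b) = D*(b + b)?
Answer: -1/15 ≈ -0.066667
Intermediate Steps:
R(D, b) = 2*D*b (R(D, b) = D*(2*b) = 2*D*b)
K = 4 (K = -2 - (-5 - 1) = -2 - 1*(-6) = -2 + 6 = 4)
j(U, Q) = (-8 + Q)/(-3 + U)
X = -1/15 (X = 4/((2*(-6)*5)) = 4/(-60) = 4*(-1/60) = -1/15 ≈ -0.066667)
j(-5, 0)*X = ((-8 + 0)/(-3 - 5))*(-1/15) = (-8/(-8))*(-1/15) = -⅛*(-8)*(-1/15) = 1*(-1/15) = -1/15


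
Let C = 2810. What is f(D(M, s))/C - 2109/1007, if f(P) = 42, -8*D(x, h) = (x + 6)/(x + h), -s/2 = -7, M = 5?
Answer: -154842/74465 ≈ -2.0794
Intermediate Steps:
s = 14 (s = -2*(-7) = 14)
D(x, h) = -(6 + x)/(8*(h + x)) (D(x, h) = -(x + 6)/(8*(x + h)) = -(6 + x)/(8*(h + x)))
f(D(M, s))/C - 2109/1007 = 42/2810 - 2109/1007 = 42*(1/2810) - 2109*1/1007 = 21/1405 - 111/53 = -154842/74465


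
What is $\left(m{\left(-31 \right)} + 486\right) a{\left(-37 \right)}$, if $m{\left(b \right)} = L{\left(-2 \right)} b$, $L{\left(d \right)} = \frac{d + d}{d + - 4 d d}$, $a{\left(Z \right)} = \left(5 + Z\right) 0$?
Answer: $0$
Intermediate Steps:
$a{\left(Z \right)} = 0$
$L{\left(d \right)} = \frac{2 d}{d - 4 d^{2}}$
$m{\left(b \right)} = \frac{2 b}{9}$ ($m{\left(b \right)} = - \frac{2}{-1 + 4 \left(-2\right)} b = - \frac{2}{-1 - 8} b = - \frac{2}{-9} b = \left(-2\right) \left(- \frac{1}{9}\right) b = \frac{2 b}{9}$)
$\left(m{\left(-31 \right)} + 486\right) a{\left(-37 \right)} = \left(\frac{2}{9} \left(-31\right) + 486\right) 0 = \left(- \frac{62}{9} + 486\right) 0 = \frac{4312}{9} \cdot 0 = 0$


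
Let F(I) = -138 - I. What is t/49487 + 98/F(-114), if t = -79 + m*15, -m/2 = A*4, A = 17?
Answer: -2450291/593844 ≈ -4.1262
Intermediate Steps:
m = -136 (m = -34*4 = -2*68 = -136)
t = -2119 (t = -79 - 136*15 = -79 - 2040 = -2119)
t/49487 + 98/F(-114) = -2119/49487 + 98/(-138 - 1*(-114)) = -2119*1/49487 + 98/(-138 + 114) = -2119/49487 + 98/(-24) = -2119/49487 + 98*(-1/24) = -2119/49487 - 49/12 = -2450291/593844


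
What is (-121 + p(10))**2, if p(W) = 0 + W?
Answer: 12321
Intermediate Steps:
p(W) = W
(-121 + p(10))**2 = (-121 + 10)**2 = (-111)**2 = 12321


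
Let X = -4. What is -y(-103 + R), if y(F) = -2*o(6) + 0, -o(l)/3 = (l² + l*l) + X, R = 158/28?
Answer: -408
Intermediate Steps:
R = 79/14 (R = 158*(1/28) = 79/14 ≈ 5.6429)
o(l) = 12 - 6*l² (o(l) = -3*((l² + l*l) - 4) = -3*((l² + l²) - 4) = -3*(2*l² - 4) = -3*(-4 + 2*l²) = 12 - 6*l²)
y(F) = 408 (y(F) = -2*(12 - 6*6²) + 0 = -2*(12 - 6*36) + 0 = -2*(12 - 216) + 0 = -2*(-204) + 0 = 408 + 0 = 408)
-y(-103 + R) = -1*408 = -408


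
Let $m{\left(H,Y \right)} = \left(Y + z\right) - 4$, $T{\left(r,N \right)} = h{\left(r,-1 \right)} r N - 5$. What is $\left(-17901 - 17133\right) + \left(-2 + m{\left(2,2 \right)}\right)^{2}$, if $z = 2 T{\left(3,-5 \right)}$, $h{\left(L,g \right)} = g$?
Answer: $-34778$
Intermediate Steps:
$T{\left(r,N \right)} = -5 - N r$ ($T{\left(r,N \right)} = - r N - 5 = - N r - 5 = -5 - N r$)
$z = 20$ ($z = 2 \left(-5 - \left(-5\right) 3\right) = 2 \left(-5 + 15\right) = 2 \cdot 10 = 20$)
$m{\left(H,Y \right)} = 16 + Y$ ($m{\left(H,Y \right)} = \left(Y + 20\right) - 4 = \left(20 + Y\right) - 4 = 16 + Y$)
$\left(-17901 - 17133\right) + \left(-2 + m{\left(2,2 \right)}\right)^{2} = \left(-17901 - 17133\right) + \left(-2 + \left(16 + 2\right)\right)^{2} = -35034 + \left(-2 + 18\right)^{2} = -35034 + 16^{2} = -35034 + 256 = -34778$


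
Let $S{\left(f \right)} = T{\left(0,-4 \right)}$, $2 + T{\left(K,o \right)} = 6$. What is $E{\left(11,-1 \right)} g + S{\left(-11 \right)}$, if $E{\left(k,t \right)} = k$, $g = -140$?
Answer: $-1536$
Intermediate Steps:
$T{\left(K,o \right)} = 4$ ($T{\left(K,o \right)} = -2 + 6 = 4$)
$S{\left(f \right)} = 4$
$E{\left(11,-1 \right)} g + S{\left(-11 \right)} = 11 \left(-140\right) + 4 = -1540 + 4 = -1536$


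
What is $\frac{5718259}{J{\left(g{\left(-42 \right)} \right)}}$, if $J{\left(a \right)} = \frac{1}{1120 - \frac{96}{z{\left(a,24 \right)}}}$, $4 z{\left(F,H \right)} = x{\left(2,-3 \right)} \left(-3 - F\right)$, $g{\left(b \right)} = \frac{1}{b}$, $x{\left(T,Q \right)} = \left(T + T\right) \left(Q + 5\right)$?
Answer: $\frac{812084270144}{125} \approx 6.4967 \cdot 10^{9}$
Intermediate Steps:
$x{\left(T,Q \right)} = 2 T \left(5 + Q\right)$
$z{\left(F,H \right)} = -6 - 2 F$ ($z{\left(F,H \right)} = \frac{2 \cdot 2 \left(5 - 3\right) \left(-3 - F\right)}{4} = \frac{2 \cdot 2 \cdot 2 \left(-3 - F\right)}{4} = \frac{8 \left(-3 - F\right)}{4} = \frac{-24 - 8 F}{4} = -6 - 2 F$)
$J{\left(a \right)} = \frac{1}{1120 - \frac{96}{-6 - 2 a}}$
$\frac{5718259}{J{\left(g{\left(-42 \right)} \right)}} = \frac{5718259}{\frac{1}{16} \frac{1}{213 + \frac{70}{-42}} \left(3 + \frac{1}{-42}\right)} = \frac{5718259}{\frac{1}{16} \frac{1}{213 + 70 \left(- \frac{1}{42}\right)} \left(3 - \frac{1}{42}\right)} = \frac{5718259}{\frac{1}{16} \frac{1}{213 - \frac{5}{3}} \cdot \frac{125}{42}} = \frac{5718259}{\frac{1}{16} \frac{1}{\frac{634}{3}} \cdot \frac{125}{42}} = \frac{5718259}{\frac{1}{16} \cdot \frac{3}{634} \cdot \frac{125}{42}} = \frac{5718259}{\frac{125}{142016}} = 5718259 \cdot \frac{142016}{125} = \frac{812084270144}{125}$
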